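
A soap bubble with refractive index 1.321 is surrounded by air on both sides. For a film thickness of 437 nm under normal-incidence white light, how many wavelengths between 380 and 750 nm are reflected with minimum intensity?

2

Ray reflecting at the top interface goes from n = 1.0 toward n = 1.321: a half-wave phase shift.
Ray reflecting at the bottom interface goes from n = 1.321 toward n = 1.0: no phase shift.
The two reflections differ by half a wavelength.
For weak reflection here: 2 n t = m λ.
λ = 2 n t / m = 1155 / m nm.
m=1: 1155 nm (IR); m=2: 577 nm (visible); m=3: 385 nm (visible); m=4: 289 nm (UV).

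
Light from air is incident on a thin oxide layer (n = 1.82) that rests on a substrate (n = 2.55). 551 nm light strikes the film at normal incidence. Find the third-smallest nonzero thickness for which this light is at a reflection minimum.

378 nm

At the upper boundary (n = 1.0 to n = 1.82) the reflected ray undergoes a half-wave phase shift.
At the lower boundary (n = 1.82 to n = 2.55) the reflected ray undergoes a half-wave phase shift.
Zero or two π shifts → no net half-wave offset.
With no net inversion, destructive interference in reflection requires 2 n t = (m + ½) λ.
The third-smallest nonzero thickness corresponds to m = 2: t = (m + ½) λ / (2 n) = 2.50 × 551 / (2 × 1.82) = 378 nm.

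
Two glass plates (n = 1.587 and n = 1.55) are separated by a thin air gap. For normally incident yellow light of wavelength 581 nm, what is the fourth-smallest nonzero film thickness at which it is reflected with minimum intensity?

1162 nm

At the upper boundary (n = 1.587 to n = 1.0) the reflected ray undergoes no phase shift.
At the lower boundary (n = 1.0 to n = 1.55) the reflected ray undergoes a half-wave phase shift.
Net: one phase inversion between the two reflected rays.
So the condition for destructive reflection is 2 n t = m λ.
The fourth-smallest nonzero thickness corresponds to m = 4: t = m λ / (2 n) = 4.00 × 581 / (2 × 1.0) = 1162 nm.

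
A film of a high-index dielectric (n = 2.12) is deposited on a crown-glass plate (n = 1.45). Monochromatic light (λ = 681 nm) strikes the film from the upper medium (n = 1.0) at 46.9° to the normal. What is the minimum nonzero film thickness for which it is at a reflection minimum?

171 nm

At the upper boundary (n = 1.0 to n = 2.12) the reflected ray undergoes a half-wave phase shift.
Ray reflecting at the bottom interface goes from n = 2.12 toward n = 1.45: no phase shift.
The two reflections differ by half a wavelength.
With one net inversion, destructive interference in reflection requires 2 n t cos θ_r = m λ.
Snell's law: 1.0 sin 46.9° = 2.12 sin θ_r → sin θ_r = 0.344, cos θ_r = 0.939.
Minimum nonzero at m = 1: t = λ / (2 n cos θ_r) = 681 / (2 × 2.12 × 0.939) = 171 nm.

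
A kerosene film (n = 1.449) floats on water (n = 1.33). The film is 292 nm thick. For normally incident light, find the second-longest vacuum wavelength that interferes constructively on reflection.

564 nm

Ray reflecting at the top interface goes from n = 1.0 toward n = 1.449: a half-wave phase shift.
At the lower boundary (n = 1.449 to n = 1.33) the reflected ray undergoes no phase shift.
Net: one phase inversion between the two reflected rays.
With one net inversion, constructive interference in reflection requires 2 n t = (m + ½) λ.
λ = 2 n t / (m + ½). The second-longest wavelength is m = 1: λ = 2 × 1.449 × 292 / 1.50 = 564 nm.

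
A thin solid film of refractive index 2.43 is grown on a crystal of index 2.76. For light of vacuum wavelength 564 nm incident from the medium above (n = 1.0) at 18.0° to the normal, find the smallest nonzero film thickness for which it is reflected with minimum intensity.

Ray reflecting at the top interface goes from n = 1.0 toward n = 2.43: a half-wave phase shift.
Bottom surface (2.43 → 2.76): reflection off a higher-index medium gives a half-wave phase shift.
Net: no relative phase inversion (both shifts match).
For weak reflection here: 2 n t cos θ_r = (m + ½) λ.
Snell's law: 1.0 sin 18.0° = 2.43 sin θ_r → sin θ_r = 0.127, cos θ_r = 0.992.
Minimum at m = 0: t = λ / (4 n cos θ_r) = 564 / (4 × 2.43 × 0.992) = 58.5 nm.

58.5 nm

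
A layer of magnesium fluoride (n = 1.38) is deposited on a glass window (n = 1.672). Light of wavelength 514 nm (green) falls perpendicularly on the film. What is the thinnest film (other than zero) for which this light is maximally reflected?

186 nm

Top surface (1.0 → 1.38): reflection off a higher-index medium gives a half-wave phase shift.
Ray reflecting at the bottom interface goes from n = 1.38 toward n = 1.672: a half-wave phase shift.
Zero or two π shifts → no net half-wave offset.
For maximum reflection here: 2 n t = m λ.
Minimum nonzero at m = 1: t = λ / (2 n) = 514 / (2 × 1.38) = 186 nm.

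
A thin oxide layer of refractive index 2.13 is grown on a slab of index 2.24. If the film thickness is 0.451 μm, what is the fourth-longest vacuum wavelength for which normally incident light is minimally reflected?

549 nm

At the upper boundary (n = 1.0 to n = 2.13) the reflected ray undergoes a half-wave phase shift.
At the lower boundary (n = 2.13 to n = 2.24) the reflected ray undergoes a half-wave phase shift.
The two reflections carry the same phase change, so no net offset.
So the condition for destructive reflection is 2 n t = (m + ½) λ.
λ = 2 n t / (m + ½). The fourth-longest wavelength is m = 3: λ = 2 × 2.13 × 451 / 3.50 = 549 nm.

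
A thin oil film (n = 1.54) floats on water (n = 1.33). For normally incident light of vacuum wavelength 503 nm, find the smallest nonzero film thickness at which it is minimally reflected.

163 nm

At the upper boundary (n = 1.0 to n = 1.54) the reflected ray undergoes a half-wave phase shift.
At the lower boundary (n = 1.54 to n = 1.33) the reflected ray undergoes no phase shift.
Exactly one π shift → a net half-wave offset.
With one net inversion, destructive interference in reflection requires 2 n t = m λ.
Minimum nonzero at m = 1: t = λ / (2 n) = 503 / (2 × 1.54) = 163 nm.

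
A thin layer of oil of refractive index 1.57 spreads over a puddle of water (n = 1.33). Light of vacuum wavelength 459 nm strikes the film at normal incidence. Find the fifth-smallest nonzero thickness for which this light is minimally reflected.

731 nm

Ray reflecting at the top interface goes from n = 1.0 toward n = 1.57: a half-wave phase shift.
Ray reflecting at the bottom interface goes from n = 1.57 toward n = 1.33: no phase shift.
The two reflections differ by half a wavelength.
So the condition for destructive reflection is 2 n t = m λ.
The fifth-smallest nonzero thickness corresponds to m = 5: t = m λ / (2 n) = 5.00 × 459 / (2 × 1.57) = 731 nm.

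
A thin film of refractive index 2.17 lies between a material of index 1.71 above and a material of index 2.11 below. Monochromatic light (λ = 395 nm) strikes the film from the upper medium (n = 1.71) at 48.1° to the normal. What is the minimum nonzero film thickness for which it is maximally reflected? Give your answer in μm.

0.0562 μm

At the upper boundary (n = 1.71 to n = 2.17) the reflected ray undergoes a half-wave phase shift.
At the lower boundary (n = 2.17 to n = 2.11) the reflected ray undergoes no phase shift.
Exactly one π shift → a net half-wave offset.
For maximum reflection here: 2 n t cos θ_r = (m + ½) λ.
Snell's law: 1.71 sin 48.1° = 2.17 sin θ_r → sin θ_r = 0.587, cos θ_r = 0.810.
Minimum at m = 0: t = λ / (4 n cos θ_r) = 395 / (4 × 2.17 × 0.810) = 56.2 nm.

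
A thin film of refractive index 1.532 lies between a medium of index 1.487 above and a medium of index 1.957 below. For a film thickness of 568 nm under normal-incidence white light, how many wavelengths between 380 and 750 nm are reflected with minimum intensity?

3

Ray reflecting at the top interface goes from n = 1.487 toward n = 1.532: a half-wave phase shift.
At the lower boundary (n = 1.532 to n = 1.957) the reflected ray undergoes a half-wave phase shift.
Net: no relative phase inversion (both shifts match).
With no net inversion, destructive interference in reflection requires 2 n t = (m + ½) λ.
λ = 2 n t / (m + ½) = 1740 / (m + ½) nm.
m=1: 1160 nm (IR); m=2: 696 nm (visible); m=3: 497 nm (visible); m=4: 387 nm (visible); m=5: 316 nm (UV).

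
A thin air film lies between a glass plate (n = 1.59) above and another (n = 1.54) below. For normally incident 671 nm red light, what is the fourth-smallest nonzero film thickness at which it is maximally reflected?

1174 nm

Ray reflecting at the top interface goes from n = 1.59 toward n = 1.0: no phase shift.
Bottom surface (1.0 → 1.54): reflection off a higher-index medium gives a half-wave phase shift.
Net: one phase inversion between the two reflected rays.
With one net inversion, constructive interference in reflection requires 2 n t = (m + ½) λ.
The fourth-smallest nonzero thickness corresponds to m = 3: t = (m + ½) λ / (2 n) = 3.50 × 671 / (2 × 1.0) = 1174 nm.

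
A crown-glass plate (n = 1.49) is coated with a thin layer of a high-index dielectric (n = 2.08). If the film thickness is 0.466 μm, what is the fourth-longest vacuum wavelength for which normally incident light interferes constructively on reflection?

Top surface (1.0 → 2.08): reflection off a higher-index medium gives a half-wave phase shift.
Bottom surface (2.08 → 1.49): reflection off a lower-index medium gives no phase shift.
The two reflections differ by half a wavelength.
With one net inversion, constructive interference in reflection requires 2 n t = (m + ½) λ.
λ = 2 n t / (m + ½). The fourth-longest wavelength is m = 3: λ = 2 × 2.08 × 466 / 3.50 = 554 nm.

554 nm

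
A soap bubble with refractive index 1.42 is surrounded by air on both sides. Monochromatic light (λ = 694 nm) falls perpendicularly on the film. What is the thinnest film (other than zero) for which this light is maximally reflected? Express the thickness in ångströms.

1222 Å

At the upper boundary (n = 1.0 to n = 1.42) the reflected ray undergoes a half-wave phase shift.
Ray reflecting at the bottom interface goes from n = 1.42 toward n = 1.0: no phase shift.
The two reflections differ by half a wavelength.
For bright reflection here: 2 n t = (m + ½) λ.
Minimum at m = 0: t = λ / (4 n) = 694 / (4 × 1.42) = 122 nm.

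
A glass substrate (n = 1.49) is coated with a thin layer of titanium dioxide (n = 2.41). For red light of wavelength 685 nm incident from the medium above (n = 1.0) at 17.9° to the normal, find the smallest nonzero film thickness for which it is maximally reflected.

Ray reflecting at the top interface goes from n = 1.0 toward n = 2.41: a half-wave phase shift.
At the lower boundary (n = 2.41 to n = 1.49) the reflected ray undergoes no phase shift.
Net: one phase inversion between the two reflected rays.
So the condition for constructive reflection is 2 n t cos θ_r = (m + ½) λ.
Snell's law: 1.0 sin 17.9° = 2.41 sin θ_r → sin θ_r = 0.128, cos θ_r = 0.992.
Minimum at m = 0: t = λ / (4 n cos θ_r) = 685 / (4 × 2.41 × 0.992) = 71.6 nm.

71.6 nm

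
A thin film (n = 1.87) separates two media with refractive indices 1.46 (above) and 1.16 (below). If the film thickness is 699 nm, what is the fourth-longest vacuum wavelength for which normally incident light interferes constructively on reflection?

747 nm

Ray reflecting at the top interface goes from n = 1.46 toward n = 1.87: a half-wave phase shift.
Bottom surface (1.87 → 1.16): reflection off a lower-index medium gives no phase shift.
Exactly one π shift → a net half-wave offset.
For maximum reflection here: 2 n t = (m + ½) λ.
λ = 2 n t / (m + ½). The fourth-longest wavelength is m = 3: λ = 2 × 1.87 × 699 / 3.50 = 747 nm.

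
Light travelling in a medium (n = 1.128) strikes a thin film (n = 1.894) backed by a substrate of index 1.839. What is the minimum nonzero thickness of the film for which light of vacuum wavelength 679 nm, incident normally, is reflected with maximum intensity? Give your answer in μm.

0.0896 μm

Top surface (1.128 → 1.894): reflection off a higher-index medium gives a half-wave phase shift.
At the lower boundary (n = 1.894 to n = 1.839) the reflected ray undergoes no phase shift.
Net: one phase inversion between the two reflected rays.
So the condition for constructive reflection is 2 n t = (m + ½) λ.
Minimum at m = 0: t = λ / (4 n) = 679 / (4 × 1.894) = 89.6 nm.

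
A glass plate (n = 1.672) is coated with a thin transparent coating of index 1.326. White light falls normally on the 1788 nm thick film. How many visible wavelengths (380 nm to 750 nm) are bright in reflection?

At the upper boundary (n = 1.0 to n = 1.326) the reflected ray undergoes a half-wave phase shift.
Bottom surface (1.326 → 1.672): reflection off a higher-index medium gives a half-wave phase shift.
Zero or two π shifts → no net half-wave offset.
With no net inversion, constructive interference in reflection requires 2 n t = m λ.
λ = 2 n t / m = 4742 / m nm.
m=6: 790 nm (IR); m=7: 677 nm (visible); m=8: 593 nm (visible); m=9: 527 nm (visible); m=10: 474 nm (visible); m=11: 431 nm (visible); m=12: 395 nm (visible); m=13: 365 nm (UV).

6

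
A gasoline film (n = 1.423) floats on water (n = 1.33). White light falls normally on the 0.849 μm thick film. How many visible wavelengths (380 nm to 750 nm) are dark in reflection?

Top surface (1.0 → 1.423): reflection off a higher-index medium gives a half-wave phase shift.
At the lower boundary (n = 1.423 to n = 1.33) the reflected ray undergoes no phase shift.
The two reflections differ by half a wavelength.
So the condition for destructive reflection is 2 n t = m λ.
λ = 2 n t / m = 2416 / m nm.
m=3: 805 nm (IR); m=4: 604 nm (visible); m=5: 483 nm (visible); m=6: 403 nm (visible); m=7: 345 nm (UV).

3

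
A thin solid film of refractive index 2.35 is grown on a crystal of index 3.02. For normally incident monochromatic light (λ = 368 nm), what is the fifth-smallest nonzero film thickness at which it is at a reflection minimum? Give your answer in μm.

Top surface (1.0 → 2.35): reflection off a higher-index medium gives a half-wave phase shift.
Bottom surface (2.35 → 3.02): reflection off a higher-index medium gives a half-wave phase shift.
The two reflections carry the same phase change, so no net offset.
For minimum reflection here: 2 n t = (m + ½) λ.
The fifth-smallest nonzero thickness corresponds to m = 4: t = (m + ½) λ / (2 n) = 4.50 × 368 / (2 × 2.35) = 352 nm.

0.352 μm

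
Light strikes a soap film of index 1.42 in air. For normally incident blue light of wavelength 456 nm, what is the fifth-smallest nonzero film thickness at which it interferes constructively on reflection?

Ray reflecting at the top interface goes from n = 1.0 toward n = 1.42: a half-wave phase shift.
Ray reflecting at the bottom interface goes from n = 1.42 toward n = 1.0: no phase shift.
The two reflections differ by half a wavelength.
With one net inversion, constructive interference in reflection requires 2 n t = (m + ½) λ.
The fifth-smallest nonzero thickness corresponds to m = 4: t = (m + ½) λ / (2 n) = 4.50 × 456 / (2 × 1.42) = 723 nm.

723 nm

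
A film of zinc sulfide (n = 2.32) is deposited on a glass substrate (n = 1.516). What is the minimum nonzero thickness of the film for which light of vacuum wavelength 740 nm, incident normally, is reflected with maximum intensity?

79.7 nm

Top surface (1.0 → 2.32): reflection off a higher-index medium gives a half-wave phase shift.
Bottom surface (2.32 → 1.516): reflection off a lower-index medium gives no phase shift.
Net: one phase inversion between the two reflected rays.
For bright reflection here: 2 n t = (m + ½) λ.
Minimum at m = 0: t = λ / (4 n) = 740 / (4 × 2.32) = 79.7 nm.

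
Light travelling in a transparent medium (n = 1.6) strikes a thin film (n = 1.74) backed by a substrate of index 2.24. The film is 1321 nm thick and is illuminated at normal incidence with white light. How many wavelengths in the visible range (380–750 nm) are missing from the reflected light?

6

Top surface (1.6 → 1.74): reflection off a higher-index medium gives a half-wave phase shift.
At the lower boundary (n = 1.74 to n = 2.24) the reflected ray undergoes a half-wave phase shift.
Net: no relative phase inversion (both shifts match).
For minimum reflection here: 2 n t = (m + ½) λ.
λ = 2 n t / (m + ½) = 4597 / (m + ½) nm.
m=5: 836 nm (IR); m=6: 707 nm (visible); m=7: 613 nm (visible); m=8: 541 nm (visible); m=9: 484 nm (visible); m=10: 438 nm (visible); m=11: 400 nm (visible); m=12: 368 nm (UV).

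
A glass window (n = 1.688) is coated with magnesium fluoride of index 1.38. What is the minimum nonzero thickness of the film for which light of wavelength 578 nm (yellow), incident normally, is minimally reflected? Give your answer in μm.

0.105 μm

Ray reflecting at the top interface goes from n = 1.0 toward n = 1.38: a half-wave phase shift.
Bottom surface (1.38 → 1.688): reflection off a higher-index medium gives a half-wave phase shift.
The two reflections carry the same phase change, so no net offset.
So the condition for destructive reflection is 2 n t = (m + ½) λ.
Minimum at m = 0: t = λ / (4 n) = 578 / (4 × 1.38) = 105 nm.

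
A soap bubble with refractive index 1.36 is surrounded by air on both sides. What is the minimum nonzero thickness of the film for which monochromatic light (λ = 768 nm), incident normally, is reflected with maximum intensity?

141 nm

Ray reflecting at the top interface goes from n = 1.0 toward n = 1.36: a half-wave phase shift.
Ray reflecting at the bottom interface goes from n = 1.36 toward n = 1.0: no phase shift.
Net: one phase inversion between the two reflected rays.
With one net inversion, constructive interference in reflection requires 2 n t = (m + ½) λ.
Minimum at m = 0: t = λ / (4 n) = 768 / (4 × 1.36) = 141 nm.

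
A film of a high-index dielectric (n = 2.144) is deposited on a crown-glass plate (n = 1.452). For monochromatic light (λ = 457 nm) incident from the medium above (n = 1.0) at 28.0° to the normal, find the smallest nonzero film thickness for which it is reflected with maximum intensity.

54.6 nm

Ray reflecting at the top interface goes from n = 1.0 toward n = 2.144: a half-wave phase shift.
Bottom surface (2.144 → 1.452): reflection off a lower-index medium gives no phase shift.
The two reflections differ by half a wavelength.
So the condition for constructive reflection is 2 n t cos θ_r = (m + ½) λ.
Snell's law: 1.0 sin 28.0° = 2.144 sin θ_r → sin θ_r = 0.219, cos θ_r = 0.976.
Minimum at m = 0: t = λ / (4 n cos θ_r) = 457 / (4 × 2.144 × 0.976) = 54.6 nm.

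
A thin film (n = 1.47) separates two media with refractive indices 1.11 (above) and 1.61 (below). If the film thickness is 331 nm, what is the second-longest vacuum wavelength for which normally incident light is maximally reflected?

Ray reflecting at the top interface goes from n = 1.11 toward n = 1.47: a half-wave phase shift.
Bottom surface (1.47 → 1.61): reflection off a higher-index medium gives a half-wave phase shift.
Zero or two π shifts → no net half-wave offset.
For bright reflection here: 2 n t = m λ.
λ = 2 n t / m. The second-longest wavelength is m = 2: λ = 2 × 1.47 × 331 / 2.00 = 487 nm.

487 nm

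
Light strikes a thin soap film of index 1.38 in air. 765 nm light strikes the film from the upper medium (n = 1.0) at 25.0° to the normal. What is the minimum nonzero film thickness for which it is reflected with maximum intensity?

146 nm

Ray reflecting at the top interface goes from n = 1.0 toward n = 1.38: a half-wave phase shift.
At the lower boundary (n = 1.38 to n = 1.0) the reflected ray undergoes no phase shift.
The two reflections differ by half a wavelength.
So the condition for constructive reflection is 2 n t cos θ_r = (m + ½) λ.
Snell's law: 1.0 sin 25.0° = 1.38 sin θ_r → sin θ_r = 0.306, cos θ_r = 0.952.
Minimum at m = 0: t = λ / (4 n cos θ_r) = 765 / (4 × 1.38 × 0.952) = 146 nm.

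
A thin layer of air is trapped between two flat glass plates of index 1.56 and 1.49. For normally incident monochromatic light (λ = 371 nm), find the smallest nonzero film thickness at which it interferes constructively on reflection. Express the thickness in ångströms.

928 Å

At the upper boundary (n = 1.56 to n = 1.0) the reflected ray undergoes no phase shift.
Ray reflecting at the bottom interface goes from n = 1.0 toward n = 1.49: a half-wave phase shift.
Exactly one π shift → a net half-wave offset.
With one net inversion, constructive interference in reflection requires 2 n t = (m + ½) λ.
Minimum at m = 0: t = λ / (4 n) = 371 / (4 × 1.0) = 92.8 nm.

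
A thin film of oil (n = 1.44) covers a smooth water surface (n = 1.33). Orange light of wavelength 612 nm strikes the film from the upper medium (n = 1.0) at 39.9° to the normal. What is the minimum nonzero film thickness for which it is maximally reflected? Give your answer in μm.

Top surface (1.0 → 1.44): reflection off a higher-index medium gives a half-wave phase shift.
Bottom surface (1.44 → 1.33): reflection off a lower-index medium gives no phase shift.
The two reflections differ by half a wavelength.
So the condition for constructive reflection is 2 n t cos θ_r = (m + ½) λ.
Snell's law: 1.0 sin 39.9° = 1.44 sin θ_r → sin θ_r = 0.445, cos θ_r = 0.895.
Minimum at m = 0: t = λ / (4 n cos θ_r) = 612 / (4 × 1.44 × 0.895) = 119 nm.

0.119 μm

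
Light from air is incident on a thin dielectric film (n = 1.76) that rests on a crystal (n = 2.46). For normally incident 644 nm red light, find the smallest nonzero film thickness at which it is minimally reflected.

At the upper boundary (n = 1.0 to n = 1.76) the reflected ray undergoes a half-wave phase shift.
Bottom surface (1.76 → 2.46): reflection off a higher-index medium gives a half-wave phase shift.
Zero or two π shifts → no net half-wave offset.
With no net inversion, destructive interference in reflection requires 2 n t = (m + ½) λ.
Minimum at m = 0: t = λ / (4 n) = 644 / (4 × 1.76) = 91.5 nm.

91.5 nm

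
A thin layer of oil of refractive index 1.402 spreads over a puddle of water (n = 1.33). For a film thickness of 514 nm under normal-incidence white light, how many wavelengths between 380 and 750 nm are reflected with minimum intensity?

2

Ray reflecting at the top interface goes from n = 1.0 toward n = 1.402: a half-wave phase shift.
Bottom surface (1.402 → 1.33): reflection off a lower-index medium gives no phase shift.
Net: one phase inversion between the two reflected rays.
With one net inversion, destructive interference in reflection requires 2 n t = m λ.
λ = 2 n t / m = 1441 / m nm.
m=1: 1441 nm (IR); m=2: 721 nm (visible); m=3: 480 nm (visible); m=4: 360 nm (UV).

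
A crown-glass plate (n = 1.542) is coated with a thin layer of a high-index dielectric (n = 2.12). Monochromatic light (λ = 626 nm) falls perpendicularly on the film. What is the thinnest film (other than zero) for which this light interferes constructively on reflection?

Top surface (1.0 → 2.12): reflection off a higher-index medium gives a half-wave phase shift.
Bottom surface (2.12 → 1.542): reflection off a lower-index medium gives no phase shift.
The two reflections differ by half a wavelength.
With one net inversion, constructive interference in reflection requires 2 n t = (m + ½) λ.
Minimum at m = 0: t = λ / (4 n) = 626 / (4 × 2.12) = 73.8 nm.

73.8 nm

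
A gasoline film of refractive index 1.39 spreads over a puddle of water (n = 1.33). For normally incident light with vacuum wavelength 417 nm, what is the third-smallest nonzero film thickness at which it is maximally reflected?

Ray reflecting at the top interface goes from n = 1.0 toward n = 1.39: a half-wave phase shift.
Ray reflecting at the bottom interface goes from n = 1.39 toward n = 1.33: no phase shift.
Exactly one π shift → a net half-wave offset.
So the condition for constructive reflection is 2 n t = (m + ½) λ.
The third-smallest nonzero thickness corresponds to m = 2: t = (m + ½) λ / (2 n) = 2.50 × 417 / (2 × 1.39) = 375 nm.

375 nm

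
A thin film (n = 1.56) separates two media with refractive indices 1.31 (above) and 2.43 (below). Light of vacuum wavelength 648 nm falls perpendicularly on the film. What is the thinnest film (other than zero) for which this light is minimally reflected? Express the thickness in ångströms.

1038 Å

Ray reflecting at the top interface goes from n = 1.31 toward n = 1.56: a half-wave phase shift.
At the lower boundary (n = 1.56 to n = 2.43) the reflected ray undergoes a half-wave phase shift.
Zero or two π shifts → no net half-wave offset.
So the condition for destructive reflection is 2 n t = (m + ½) λ.
Minimum at m = 0: t = λ / (4 n) = 648 / (4 × 1.56) = 104 nm.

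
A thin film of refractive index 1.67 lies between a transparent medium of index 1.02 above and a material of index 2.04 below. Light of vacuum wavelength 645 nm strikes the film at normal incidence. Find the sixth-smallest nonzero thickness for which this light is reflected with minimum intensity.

1062 nm

At the upper boundary (n = 1.02 to n = 1.67) the reflected ray undergoes a half-wave phase shift.
Bottom surface (1.67 → 2.04): reflection off a higher-index medium gives a half-wave phase shift.
The two reflections carry the same phase change, so no net offset.
So the condition for destructive reflection is 2 n t = (m + ½) λ.
The sixth-smallest nonzero thickness corresponds to m = 5: t = (m + ½) λ / (2 n) = 5.50 × 645 / (2 × 1.67) = 1062 nm.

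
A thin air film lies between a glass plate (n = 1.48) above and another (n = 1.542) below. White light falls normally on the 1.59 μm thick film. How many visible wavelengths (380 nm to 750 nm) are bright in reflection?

4

Ray reflecting at the top interface goes from n = 1.48 toward n = 1.0: no phase shift.
Ray reflecting at the bottom interface goes from n = 1.0 toward n = 1.542: a half-wave phase shift.
Exactly one π shift → a net half-wave offset.
So the condition for constructive reflection is 2 n t = (m + ½) λ.
λ = 2 n t / (m + ½) = 3180 / (m + ½) nm.
m=3: 909 nm (IR); m=4: 707 nm (visible); m=5: 578 nm (visible); m=6: 489 nm (visible); m=7: 424 nm (visible); m=8: 374 nm (UV).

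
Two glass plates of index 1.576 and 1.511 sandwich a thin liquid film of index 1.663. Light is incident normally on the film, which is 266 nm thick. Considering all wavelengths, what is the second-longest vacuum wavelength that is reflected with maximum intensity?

Ray reflecting at the top interface goes from n = 1.576 toward n = 1.663: a half-wave phase shift.
Bottom surface (1.663 → 1.511): reflection off a lower-index medium gives no phase shift.
The two reflections differ by half a wavelength.
With one net inversion, constructive interference in reflection requires 2 n t = (m + ½) λ.
λ = 2 n t / (m + ½). The second-longest wavelength is m = 1: λ = 2 × 1.663 × 266 / 1.50 = 590 nm.

590 nm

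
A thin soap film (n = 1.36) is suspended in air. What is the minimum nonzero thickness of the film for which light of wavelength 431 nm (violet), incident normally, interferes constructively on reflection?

Ray reflecting at the top interface goes from n = 1.0 toward n = 1.36: a half-wave phase shift.
Ray reflecting at the bottom interface goes from n = 1.36 toward n = 1.0: no phase shift.
The two reflections differ by half a wavelength.
With one net inversion, constructive interference in reflection requires 2 n t = (m + ½) λ.
Minimum at m = 0: t = λ / (4 n) = 431 / (4 × 1.36) = 79.2 nm.

79.2 nm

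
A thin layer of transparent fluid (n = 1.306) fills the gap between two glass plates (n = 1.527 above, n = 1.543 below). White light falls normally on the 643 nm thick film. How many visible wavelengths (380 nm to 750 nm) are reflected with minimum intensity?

2

At the upper boundary (n = 1.527 to n = 1.306) the reflected ray undergoes no phase shift.
At the lower boundary (n = 1.306 to n = 1.543) the reflected ray undergoes a half-wave phase shift.
Exactly one π shift → a net half-wave offset.
So the condition for destructive reflection is 2 n t = m λ.
λ = 2 n t / m = 1680 / m nm.
m=2: 840 nm (IR); m=3: 560 nm (visible); m=4: 420 nm (visible); m=5: 336 nm (UV).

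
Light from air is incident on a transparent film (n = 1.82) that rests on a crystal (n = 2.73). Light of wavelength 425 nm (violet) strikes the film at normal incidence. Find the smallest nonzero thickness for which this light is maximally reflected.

117 nm

Ray reflecting at the top interface goes from n = 1.0 toward n = 1.82: a half-wave phase shift.
Ray reflecting at the bottom interface goes from n = 1.82 toward n = 2.73: a half-wave phase shift.
Net: no relative phase inversion (both shifts match).
So the condition for constructive reflection is 2 n t = m λ.
The smallest nonzero thickness corresponds to m = 1: t = m λ / (2 n) = 1.00 × 425 / (2 × 1.82) = 117 nm.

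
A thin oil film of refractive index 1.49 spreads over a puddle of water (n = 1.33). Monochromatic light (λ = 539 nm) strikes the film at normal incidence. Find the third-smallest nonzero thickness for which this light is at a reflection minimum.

543 nm

Top surface (1.0 → 1.49): reflection off a higher-index medium gives a half-wave phase shift.
Ray reflecting at the bottom interface goes from n = 1.49 toward n = 1.33: no phase shift.
Exactly one π shift → a net half-wave offset.
So the condition for destructive reflection is 2 n t = m λ.
The third-smallest nonzero thickness corresponds to m = 3: t = m λ / (2 n) = 3.00 × 539 / (2 × 1.49) = 543 nm.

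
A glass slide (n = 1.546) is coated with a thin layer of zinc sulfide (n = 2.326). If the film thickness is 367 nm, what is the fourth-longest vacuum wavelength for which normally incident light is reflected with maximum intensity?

Top surface (1.0 → 2.326): reflection off a higher-index medium gives a half-wave phase shift.
Ray reflecting at the bottom interface goes from n = 2.326 toward n = 1.546: no phase shift.
The two reflections differ by half a wavelength.
For bright reflection here: 2 n t = (m + ½) λ.
λ = 2 n t / (m + ½). The fourth-longest wavelength is m = 3: λ = 2 × 2.326 × 367 / 3.50 = 488 nm.

488 nm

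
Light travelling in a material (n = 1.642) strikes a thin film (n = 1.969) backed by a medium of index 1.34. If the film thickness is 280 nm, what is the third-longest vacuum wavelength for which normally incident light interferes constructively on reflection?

Top surface (1.642 → 1.969): reflection off a higher-index medium gives a half-wave phase shift.
At the lower boundary (n = 1.969 to n = 1.34) the reflected ray undergoes no phase shift.
Net: one phase inversion between the two reflected rays.
With one net inversion, constructive interference in reflection requires 2 n t = (m + ½) λ.
λ = 2 n t / (m + ½). The third-longest wavelength is m = 2: λ = 2 × 1.969 × 280 / 2.50 = 441 nm.

441 nm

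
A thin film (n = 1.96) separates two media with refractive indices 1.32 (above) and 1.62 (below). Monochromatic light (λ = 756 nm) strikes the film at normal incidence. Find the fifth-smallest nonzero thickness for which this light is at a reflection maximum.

At the upper boundary (n = 1.32 to n = 1.96) the reflected ray undergoes a half-wave phase shift.
Ray reflecting at the bottom interface goes from n = 1.96 toward n = 1.62: no phase shift.
The two reflections differ by half a wavelength.
For strong reflection here: 2 n t = (m + ½) λ.
The fifth-smallest nonzero thickness corresponds to m = 4: t = (m + ½) λ / (2 n) = 4.50 × 756 / (2 × 1.96) = 868 nm.

868 nm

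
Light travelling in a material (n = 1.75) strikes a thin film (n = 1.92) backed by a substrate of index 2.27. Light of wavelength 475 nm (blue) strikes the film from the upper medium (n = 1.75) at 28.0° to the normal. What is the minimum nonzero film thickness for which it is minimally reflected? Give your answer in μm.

Ray reflecting at the top interface goes from n = 1.75 toward n = 1.92: a half-wave phase shift.
At the lower boundary (n = 1.92 to n = 2.27) the reflected ray undergoes a half-wave phase shift.
The two reflections carry the same phase change, so no net offset.
So the condition for destructive reflection is 2 n t cos θ_r = (m + ½) λ.
Snell's law: 1.75 sin 28.0° = 1.92 sin θ_r → sin θ_r = 0.428, cos θ_r = 0.904.
Minimum at m = 0: t = λ / (4 n cos θ_r) = 475 / (4 × 1.92 × 0.904) = 68.4 nm.

0.0684 μm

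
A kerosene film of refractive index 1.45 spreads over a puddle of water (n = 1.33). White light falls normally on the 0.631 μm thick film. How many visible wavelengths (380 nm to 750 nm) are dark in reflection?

Top surface (1.0 → 1.45): reflection off a higher-index medium gives a half-wave phase shift.
Ray reflecting at the bottom interface goes from n = 1.45 toward n = 1.33: no phase shift.
Net: one phase inversion between the two reflected rays.
With one net inversion, destructive interference in reflection requires 2 n t = m λ.
λ = 2 n t / m = 1830 / m nm.
m=2: 915 nm (IR); m=3: 610 nm (visible); m=4: 457 nm (visible); m=5: 366 nm (UV).

2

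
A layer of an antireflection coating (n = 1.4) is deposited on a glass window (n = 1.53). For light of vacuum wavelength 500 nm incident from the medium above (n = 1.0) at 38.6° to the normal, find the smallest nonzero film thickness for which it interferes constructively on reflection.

Top surface (1.0 → 1.4): reflection off a higher-index medium gives a half-wave phase shift.
Bottom surface (1.4 → 1.53): reflection off a higher-index medium gives a half-wave phase shift.
The two reflections carry the same phase change, so no net offset.
For strong reflection here: 2 n t cos θ_r = m λ.
Snell's law: 1.0 sin 38.6° = 1.4 sin θ_r → sin θ_r = 0.446, cos θ_r = 0.895.
Minimum nonzero at m = 1: t = λ / (2 n cos θ_r) = 500 / (2 × 1.4 × 0.895) = 199 nm.

199 nm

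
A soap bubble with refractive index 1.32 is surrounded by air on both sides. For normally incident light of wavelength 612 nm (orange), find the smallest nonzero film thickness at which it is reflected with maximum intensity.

116 nm

Top surface (1.0 → 1.32): reflection off a higher-index medium gives a half-wave phase shift.
At the lower boundary (n = 1.32 to n = 1.0) the reflected ray undergoes no phase shift.
The two reflections differ by half a wavelength.
For bright reflection here: 2 n t = (m + ½) λ.
Minimum at m = 0: t = λ / (4 n) = 612 / (4 × 1.32) = 116 nm.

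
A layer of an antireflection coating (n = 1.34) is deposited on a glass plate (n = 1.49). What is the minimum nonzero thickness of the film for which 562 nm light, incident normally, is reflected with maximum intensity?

Top surface (1.0 → 1.34): reflection off a higher-index medium gives a half-wave phase shift.
Ray reflecting at the bottom interface goes from n = 1.34 toward n = 1.49: a half-wave phase shift.
Net: no relative phase inversion (both shifts match).
With no net inversion, constructive interference in reflection requires 2 n t = m λ.
Minimum nonzero at m = 1: t = λ / (2 n) = 562 / (2 × 1.34) = 210 nm.

210 nm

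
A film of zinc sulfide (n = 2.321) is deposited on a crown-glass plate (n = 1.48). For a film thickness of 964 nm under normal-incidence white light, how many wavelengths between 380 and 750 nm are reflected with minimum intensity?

6

Top surface (1.0 → 2.321): reflection off a higher-index medium gives a half-wave phase shift.
Ray reflecting at the bottom interface goes from n = 2.321 toward n = 1.48: no phase shift.
Net: one phase inversion between the two reflected rays.
With one net inversion, destructive interference in reflection requires 2 n t = m λ.
λ = 2 n t / m = 4475 / m nm.
m=5: 895 nm (IR); m=6: 746 nm (visible); m=7: 639 nm (visible); m=8: 559 nm (visible); m=9: 497 nm (visible); m=10: 447 nm (visible); m=11: 407 nm (visible); m=12: 373 nm (UV).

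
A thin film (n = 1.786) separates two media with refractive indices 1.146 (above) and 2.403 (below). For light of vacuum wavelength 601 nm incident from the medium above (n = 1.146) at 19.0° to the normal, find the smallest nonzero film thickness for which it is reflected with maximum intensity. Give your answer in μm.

0.172 μm

At the upper boundary (n = 1.146 to n = 1.786) the reflected ray undergoes a half-wave phase shift.
Bottom surface (1.786 → 2.403): reflection off a higher-index medium gives a half-wave phase shift.
Zero or two π shifts → no net half-wave offset.
With no net inversion, constructive interference in reflection requires 2 n t cos θ_r = m λ.
Snell's law: 1.146 sin 19.0° = 1.786 sin θ_r → sin θ_r = 0.209, cos θ_r = 0.978.
Minimum nonzero at m = 1: t = λ / (2 n cos θ_r) = 601 / (2 × 1.786 × 0.978) = 172 nm.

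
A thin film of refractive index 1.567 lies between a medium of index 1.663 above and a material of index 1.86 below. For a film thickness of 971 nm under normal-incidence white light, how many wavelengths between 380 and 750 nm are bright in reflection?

4

Top surface (1.663 → 1.567): reflection off a lower-index medium gives no phase shift.
Bottom surface (1.567 → 1.86): reflection off a higher-index medium gives a half-wave phase shift.
The two reflections differ by half a wavelength.
With one net inversion, constructive interference in reflection requires 2 n t = (m + ½) λ.
λ = 2 n t / (m + ½) = 3043 / (m + ½) nm.
m=3: 869 nm (IR); m=4: 676 nm (visible); m=5: 553 nm (visible); m=6: 468 nm (visible); m=7: 406 nm (visible); m=8: 358 nm (UV).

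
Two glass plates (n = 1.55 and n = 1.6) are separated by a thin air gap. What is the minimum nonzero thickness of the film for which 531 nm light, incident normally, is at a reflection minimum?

At the upper boundary (n = 1.55 to n = 1.0) the reflected ray undergoes no phase shift.
Bottom surface (1.0 → 1.6): reflection off a higher-index medium gives a half-wave phase shift.
Exactly one π shift → a net half-wave offset.
So the condition for destructive reflection is 2 n t = m λ.
Minimum nonzero at m = 1: t = λ / (2 n) = 531 / (2 × 1.0) = 266 nm.

266 nm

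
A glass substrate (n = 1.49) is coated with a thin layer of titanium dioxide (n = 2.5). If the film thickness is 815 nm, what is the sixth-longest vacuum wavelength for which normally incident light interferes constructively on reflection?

Top surface (1.0 → 2.5): reflection off a higher-index medium gives a half-wave phase shift.
At the lower boundary (n = 2.5 to n = 1.49) the reflected ray undergoes no phase shift.
Exactly one π shift → a net half-wave offset.
So the condition for constructive reflection is 2 n t = (m + ½) λ.
λ = 2 n t / (m + ½). The sixth-longest wavelength is m = 5: λ = 2 × 2.5 × 815 / 5.50 = 741 nm.

741 nm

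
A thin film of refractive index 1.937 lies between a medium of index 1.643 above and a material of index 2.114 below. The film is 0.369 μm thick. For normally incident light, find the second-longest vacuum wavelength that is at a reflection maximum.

Top surface (1.643 → 1.937): reflection off a higher-index medium gives a half-wave phase shift.
Ray reflecting at the bottom interface goes from n = 1.937 toward n = 2.114: a half-wave phase shift.
The two reflections carry the same phase change, so no net offset.
For bright reflection here: 2 n t = m λ.
λ = 2 n t / m. The second-longest wavelength is m = 2: λ = 2 × 1.937 × 369 / 2.00 = 715 nm.

715 nm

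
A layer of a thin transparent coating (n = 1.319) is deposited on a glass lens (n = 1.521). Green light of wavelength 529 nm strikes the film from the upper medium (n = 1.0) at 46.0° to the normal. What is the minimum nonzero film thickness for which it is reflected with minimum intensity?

120 nm

Top surface (1.0 → 1.319): reflection off a higher-index medium gives a half-wave phase shift.
At the lower boundary (n = 1.319 to n = 1.521) the reflected ray undergoes a half-wave phase shift.
Net: no relative phase inversion (both shifts match).
So the condition for destructive reflection is 2 n t cos θ_r = (m + ½) λ.
Snell's law: 1.0 sin 46.0° = 1.319 sin θ_r → sin θ_r = 0.545, cos θ_r = 0.838.
Minimum at m = 0: t = λ / (4 n cos θ_r) = 529 / (4 × 1.319 × 0.838) = 120 nm.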